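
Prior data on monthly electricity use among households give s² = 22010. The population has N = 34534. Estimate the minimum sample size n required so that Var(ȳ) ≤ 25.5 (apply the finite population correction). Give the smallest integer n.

Without fpc, n₀ = s²/D = 22010/25.5 = 863.1373.
With fpc, (1 − n/N)·s²/n ≤ D requires n ≥ n₀/(1 + n₀/N) = 863.1373/(1 + 863.1373/34534) = 842.0902.
Rounding up, n = 843.

843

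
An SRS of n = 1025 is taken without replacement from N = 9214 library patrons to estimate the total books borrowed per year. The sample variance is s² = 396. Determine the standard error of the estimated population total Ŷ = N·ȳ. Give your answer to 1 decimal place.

5399.1

Var(Ŷ) = N²·Var(ȳ) = N²·(1 − n/N)·s²/n.
f = 1025/9214 = 0.11124376; Var(ȳ) = 0.88875624·396/1025 = 0.34336339.
Var(Ŷ) = 9214² · 0.34336339 = 2.9150795 × 10^7.
SE(Ŷ) = √(2.9150795 × 10^7) = 5399.1.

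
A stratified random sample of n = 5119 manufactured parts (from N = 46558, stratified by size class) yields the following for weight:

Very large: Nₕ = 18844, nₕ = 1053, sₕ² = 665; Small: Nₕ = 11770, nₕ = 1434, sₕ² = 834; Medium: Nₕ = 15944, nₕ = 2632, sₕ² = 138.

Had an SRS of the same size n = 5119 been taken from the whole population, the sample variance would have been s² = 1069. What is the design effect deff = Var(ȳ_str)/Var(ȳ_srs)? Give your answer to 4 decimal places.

0.7287

Var(ȳ_str) = Σ Wₕ²(1−fₕ)sₕ²/nₕ with Wₕ = Nₕ/46558:
  Very large: (18844/46558)²·(1−1053/18844)·665/1053 = 0.097673803
  Small: (11770/46558)²·(1−1434/11770)·834/1434 = 0.032640532
  Medium: (15944/46558)²·(1−2632/15944)·138/2632 = 0.0051338735
  → Var(ȳ_str) = 0.13544821.
Var(ȳ_srs) = (1 − 5119/46558)·1069/5119 = 0.18586924.
deff = 0.13544821 / 0.18586924 = 0.7287.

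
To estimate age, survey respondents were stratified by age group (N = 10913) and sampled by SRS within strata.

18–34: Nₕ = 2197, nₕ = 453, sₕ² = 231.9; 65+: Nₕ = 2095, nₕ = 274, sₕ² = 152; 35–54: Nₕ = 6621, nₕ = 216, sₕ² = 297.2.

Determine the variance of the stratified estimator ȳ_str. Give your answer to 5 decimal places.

0.52419

Var(ȳ_str) = Σₕ Wₕ²(1 − fₕ)sₕ²/nₕ with Wₕ = Nₕ/N, N = 10913.
18–34: Wₕ = 0.20131953; term = 0.20131953²·(1 − 0.20619026)·231.9/453 = 0.016469893.
65+: Wₕ = 0.19197288; term = 0.19197288²·(1 − 0.13078759)·152/274 = 0.017770461.
35–54: Wₕ = 0.60670760; term = 0.60670760²·(1 − 0.03262347)·297.2/216 = 0.48994741.
Sum = 0.52418776.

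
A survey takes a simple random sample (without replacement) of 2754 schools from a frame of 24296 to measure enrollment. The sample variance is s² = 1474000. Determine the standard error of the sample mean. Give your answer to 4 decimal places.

21.7842

Under SRS without replacement, Var(ȳ) = (1 − f)·s²/n with f = n/N = 2754/24296 = 0.11335199.
Var(ȳ) = (1 − 0.11335199)·1474000/2754 = 0.88664801·535.2215 = 474.55307.
SE(ȳ) = √(474.55307) = 21.7842.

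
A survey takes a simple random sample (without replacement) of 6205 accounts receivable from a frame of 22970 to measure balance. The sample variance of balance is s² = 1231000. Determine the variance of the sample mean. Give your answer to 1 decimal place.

Under SRS without replacement, Var(ȳ) = (1 − f)·s²/n with f = n/N = 6205/22970 = 0.27013496.
Var(ȳ) = (1 − 0.27013496)·1231000/6205 = 0.72986504·198.3884 = 144.79676.

144.8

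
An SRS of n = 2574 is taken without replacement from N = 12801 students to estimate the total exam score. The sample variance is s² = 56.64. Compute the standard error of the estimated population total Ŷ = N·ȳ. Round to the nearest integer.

1697

Var(Ŷ) = N²·Var(ȳ) = N²·(1 − n/N)·s²/n.
f = 2574/12801 = 0.20107804; Var(ȳ) = 0.79892196·56.64/2574 = 0.017580008.
Var(Ŷ) = 12801² · 0.017580008 = 2.8807586 × 10^6.
SE(Ŷ) = √(2.8807586 × 10^6) = 1697.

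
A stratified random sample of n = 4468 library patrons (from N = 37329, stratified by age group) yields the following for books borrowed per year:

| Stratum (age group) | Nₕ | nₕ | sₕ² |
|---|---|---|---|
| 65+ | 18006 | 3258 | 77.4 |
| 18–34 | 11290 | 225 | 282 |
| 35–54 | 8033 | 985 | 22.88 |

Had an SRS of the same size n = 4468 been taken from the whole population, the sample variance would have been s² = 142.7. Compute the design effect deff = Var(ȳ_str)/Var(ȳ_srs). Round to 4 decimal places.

4.1910

Var(ȳ_str) = Σ Wₕ²(1−fₕ)sₕ²/nₕ with Wₕ = Nₕ/37329:
  65+: (18006/37329)²·(1−3258/18006)·77.4/3258 = 0.0045273862
  18–34: (11290/37329)²·(1−225/11290)·282/225 = 0.11236194
  35–54: (8033/37329)²·(1−985/8033)·22.88/985 = 9.4377994 × 10^-4
  → Var(ȳ_str) = 0.11783311.
Var(ȳ_srs) = (1 − 4468/37329)·142.7/4468 = 0.028115462.
deff = 0.11783311 / 0.028115462 = 4.1910.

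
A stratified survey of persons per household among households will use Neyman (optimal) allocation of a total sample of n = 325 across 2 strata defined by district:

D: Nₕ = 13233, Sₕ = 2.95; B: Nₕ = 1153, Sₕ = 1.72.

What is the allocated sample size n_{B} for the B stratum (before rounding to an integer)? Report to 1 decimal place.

Neyman allocation: nₕ = n·NₕSₕ / Σⱼ NⱼSⱼ.
Σ NⱼSⱼ = 13233·2.95 + 1153·1.72 = 41020.51.
n_{B} = 325·1153·1.72 / 41020.51 = 15.7.

15.7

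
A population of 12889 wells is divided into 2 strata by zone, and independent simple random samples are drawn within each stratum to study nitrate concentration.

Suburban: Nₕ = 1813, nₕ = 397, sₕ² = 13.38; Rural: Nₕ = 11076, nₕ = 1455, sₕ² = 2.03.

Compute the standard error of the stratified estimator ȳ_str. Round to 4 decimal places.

Var(ȳ_str) = Σₕ Wₕ²(1 − fₕ)sₕ²/nₕ with Wₕ = Nₕ/N, N = 12889.
Suburban: Wₕ = 0.14066258; term = 0.14066258²·(1 − 0.21897408)·13.38/397 = 5.2082068 × 10^-4.
Rural: Wₕ = 0.85933742; term = 0.85933742²·(1 − 0.13136511)·2.03/1455 = 8.9494791 × 10^-4.
Sum = 0.0014157686.
SE = √(0.0014157686) = 0.0376.

0.0376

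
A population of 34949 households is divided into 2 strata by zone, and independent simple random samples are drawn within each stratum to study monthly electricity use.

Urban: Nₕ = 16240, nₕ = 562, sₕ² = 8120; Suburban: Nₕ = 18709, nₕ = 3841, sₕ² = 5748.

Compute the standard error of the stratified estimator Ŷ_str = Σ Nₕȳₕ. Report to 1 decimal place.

63992.1

Var(Ŷ_str) = Σₕ Nₕ²(1 − fₕ)sₕ²/nₕ.
Urban: 16240²·(1 − 562/16240)·8120/562 = 3.6787172 × 10^9.
Suburban: 18709²·(1 − 3841/18709)·5748/3841 = 4.1627045 × 10^8.
Sum = 4.0949877 × 10^9.
SE = √(4.0949877 × 10^9) = 63992.1.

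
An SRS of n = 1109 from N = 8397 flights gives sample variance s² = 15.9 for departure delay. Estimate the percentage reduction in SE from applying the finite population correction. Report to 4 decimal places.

f = n/N = 1109/8397 = 0.13207098.
SE_no-fpc = √(s²/n) = 0.11973822; SE_fpc = √((1−f)s²/n) = 0.11155137.
Ratio = √(1−f) = 0.93162708. Reduction = 100·(1 − 0.93162708) = 6.8373%.

6.8373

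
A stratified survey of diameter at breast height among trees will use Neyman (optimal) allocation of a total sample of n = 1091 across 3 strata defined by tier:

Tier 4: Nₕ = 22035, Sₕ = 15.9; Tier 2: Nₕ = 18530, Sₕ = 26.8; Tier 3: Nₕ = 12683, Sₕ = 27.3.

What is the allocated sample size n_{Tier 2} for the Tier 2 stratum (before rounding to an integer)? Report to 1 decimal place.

454.1

Neyman allocation: nₕ = n·NₕSₕ / Σⱼ NⱼSⱼ.
Σ NⱼSⱼ = 22035·15.9 + 18530·26.8 + 12683·27.3 = 1.1932064 × 10^6.
n_{Tier 2} = 1091·18530·26.8 / (1.1932064 × 10^6) = 454.1.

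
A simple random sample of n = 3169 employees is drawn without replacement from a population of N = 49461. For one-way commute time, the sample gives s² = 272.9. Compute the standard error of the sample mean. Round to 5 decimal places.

0.28390

Under SRS without replacement, Var(ȳ) = (1 − f)·s²/n with f = n/N = 3169/49461 = 0.06407068.
Var(ȳ) = (1 − 0.06407068)·272.9/3169 = 0.93592932·0.086115494 = 0.080598015.
SE(ȳ) = √(0.080598015) = 0.28390.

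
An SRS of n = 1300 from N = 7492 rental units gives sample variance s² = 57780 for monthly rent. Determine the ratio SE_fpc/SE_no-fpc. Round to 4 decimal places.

f = n/N = 1300/7492 = 0.17351842.
SE_no-fpc = √(s²/n) = 6.6667949; SE_fpc = √((1−f)s²/n) = 6.060852.
Ratio = √(1−f) = 0.90911032.

0.9091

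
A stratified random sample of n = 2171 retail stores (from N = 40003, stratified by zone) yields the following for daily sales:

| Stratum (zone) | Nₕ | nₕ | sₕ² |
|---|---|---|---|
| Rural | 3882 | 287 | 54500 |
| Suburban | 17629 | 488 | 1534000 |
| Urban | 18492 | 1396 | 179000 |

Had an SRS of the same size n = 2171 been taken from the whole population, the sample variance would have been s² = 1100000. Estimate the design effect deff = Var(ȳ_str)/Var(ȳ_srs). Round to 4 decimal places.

1.2951

Var(ȳ_str) = Σ Wₕ²(1−fₕ)sₕ²/nₕ with Wₕ = Nₕ/40003:
  Rural: (3882/40003)²·(1−287/3882)·54500/287 = 1.6560899
  Suburban: (17629/40003)²·(1−488/17629)·1534000/488 = 593.58682
  Urban: (18492/40003)²·(1−1396/18492)·179000/1396 = 25.331499
  → Var(ȳ_str) = 620.57441.
Var(ȳ_srs) = (1 − 2171/40003)·1100000/2171 = 479.18101.
deff = 620.57441 / 479.18101 = 1.2951.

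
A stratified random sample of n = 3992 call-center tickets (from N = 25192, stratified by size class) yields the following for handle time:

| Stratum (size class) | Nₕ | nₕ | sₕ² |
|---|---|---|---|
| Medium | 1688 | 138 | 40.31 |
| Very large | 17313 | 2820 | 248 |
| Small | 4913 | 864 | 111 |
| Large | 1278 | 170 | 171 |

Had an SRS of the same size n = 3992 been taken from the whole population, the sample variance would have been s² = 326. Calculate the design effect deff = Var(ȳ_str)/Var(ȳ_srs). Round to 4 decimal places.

Var(ȳ_str) = Σ Wₕ²(1−fₕ)sₕ²/nₕ with Wₕ = Nₕ/25192:
  Medium: (1688/25192)²·(1−138/1688)·40.31/138 = 0.0012042386
  Very large: (17313/25192)²·(1−2820/17313)·248/2820 = 0.034770257
  Small: (4913/25192)²·(1−864/4913)·111/864 = 0.0040269708
  Large: (1278/25192)²·(1−170/1278)·171/170 = 0.0022443599
  → Var(ȳ_str) = 0.042245826.
Var(ȳ_srs) = (1 − 3992/25192)·326/3992 = 0.068722711.
deff = 0.042245826 / 0.068722711 = 0.6147.

0.6147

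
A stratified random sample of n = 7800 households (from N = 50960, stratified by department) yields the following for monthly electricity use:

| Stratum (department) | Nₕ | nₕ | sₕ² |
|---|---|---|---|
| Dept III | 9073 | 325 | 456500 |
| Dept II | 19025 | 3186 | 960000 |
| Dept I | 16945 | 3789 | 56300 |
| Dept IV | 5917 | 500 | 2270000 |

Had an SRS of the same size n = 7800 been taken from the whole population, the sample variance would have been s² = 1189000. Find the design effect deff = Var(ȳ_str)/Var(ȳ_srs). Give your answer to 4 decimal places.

Var(ȳ_str) = Σ Wₕ²(1−fₕ)sₕ²/nₕ with Wₕ = Nₕ/50960:
  Dept III: (9073/50960)²·(1−325/9073)·456500/325 = 42.929741
  Dept II: (19025/50960)²·(1−3186/19025)·960000/3186 = 34.963834
  Dept I: (16945/50960)²·(1−3789/16945)·56300/3789 = 1.2755292
  Dept IV: (5917/50960)²·(1−500/5917)·2270000/500 = 56.034747
  → Var(ȳ_str) = 135.20385.
Var(ȳ_srs) = (1 − 7800/50960)·1189000/7800 = 129.10387.
deff = 135.20385 / 129.10387 = 1.0472.

1.0472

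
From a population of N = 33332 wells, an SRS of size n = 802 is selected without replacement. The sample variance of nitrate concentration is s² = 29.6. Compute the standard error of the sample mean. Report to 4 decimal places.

Under SRS without replacement, Var(ȳ) = (1 − f)·s²/n with f = n/N = 802/33332 = 0.02406096.
Var(ȳ) = (1 − 0.02406096)·29.6/802 = 0.97593904·0.036907731 = 0.036019695.
SE(ȳ) = √(0.036019695) = 0.1898.

0.1898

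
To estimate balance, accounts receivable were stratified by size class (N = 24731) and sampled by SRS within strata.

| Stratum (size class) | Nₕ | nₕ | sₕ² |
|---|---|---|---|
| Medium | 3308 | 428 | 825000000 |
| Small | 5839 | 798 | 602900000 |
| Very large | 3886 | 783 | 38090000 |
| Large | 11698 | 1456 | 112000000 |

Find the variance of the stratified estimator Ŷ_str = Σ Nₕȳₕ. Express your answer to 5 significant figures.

Var(Ŷ_str) = Σₕ Nₕ²(1 − fₕ)sₕ²/nₕ.
Medium: 3308²·(1 − 428/3308)·825000000/428 = 1.8364037 × 10^13.
Small: 5839²·(1 − 798/5839)·602900000/798 = 2.2238094 × 10^13.
Very large: 3886²·(1 − 783/3886)·38090000/783 = 5.8658882 × 10^11.
Large: 11698²·(1 − 1456/11698)·112000000/1456 = 9.2162243 × 10^12.
Sum = 5.0404944 × 10^13.

5.0405 × 10^13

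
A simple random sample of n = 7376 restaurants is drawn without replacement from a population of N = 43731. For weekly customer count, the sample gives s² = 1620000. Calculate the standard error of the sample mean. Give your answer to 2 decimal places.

13.51

Under SRS without replacement, Var(ȳ) = (1 − f)·s²/n with f = n/N = 7376/43731 = 0.16866754.
Var(ȳ) = (1 − 0.16866754)·1620000/7376 = 0.83133246·219.63124 = 182.58658.
SE(ȳ) = √(182.58658) = 13.51.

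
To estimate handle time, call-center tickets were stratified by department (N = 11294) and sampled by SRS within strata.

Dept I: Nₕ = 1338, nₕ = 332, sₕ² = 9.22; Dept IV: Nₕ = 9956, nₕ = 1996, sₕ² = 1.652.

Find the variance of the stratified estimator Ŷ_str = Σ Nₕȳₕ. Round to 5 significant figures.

102970

Var(Ŷ_str) = Σₕ Nₕ²(1 − fₕ)sₕ²/nₕ.
Dept I: 1338²·(1 − 332/1338)·9.22/332 = 37380.657.
Dept IV: 9956²·(1 − 1996/9956)·1.652/1996 = 65591.485.
Sum = 102972.14.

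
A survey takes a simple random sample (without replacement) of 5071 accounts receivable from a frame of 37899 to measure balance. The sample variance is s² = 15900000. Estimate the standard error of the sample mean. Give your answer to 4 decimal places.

Under SRS without replacement, Var(ȳ) = (1 − f)·s²/n with f = n/N = 5071/37899 = 0.13380300.
Var(ȳ) = (1 − 0.13380300)·15900000/5071 = 0.86619700·3135.4762 = 2715.9401.
SE(ȳ) = √(2715.9401) = 52.1147.

52.1147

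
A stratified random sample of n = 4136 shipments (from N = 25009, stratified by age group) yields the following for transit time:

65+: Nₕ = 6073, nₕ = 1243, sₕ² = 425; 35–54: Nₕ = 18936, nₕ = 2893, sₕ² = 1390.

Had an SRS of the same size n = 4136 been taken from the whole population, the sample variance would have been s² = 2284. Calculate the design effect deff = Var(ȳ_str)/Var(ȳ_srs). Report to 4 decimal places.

0.5411

Var(ȳ_str) = Σ Wₕ²(1−fₕ)sₕ²/nₕ with Wₕ = Nₕ/25009:
  65+: (6073/25009)²·(1−1243/6073)·425/1243 = 0.016035244
  35–54: (18936/25009)²·(1−2893/18936)·1390/2893 = 0.23337135
  → Var(ȳ_str) = 0.24940659.
Var(ȳ_srs) = (1 − 4136/25009)·2284/4136 = 0.46089725.
deff = 0.24940659 / 0.46089725 = 0.5411.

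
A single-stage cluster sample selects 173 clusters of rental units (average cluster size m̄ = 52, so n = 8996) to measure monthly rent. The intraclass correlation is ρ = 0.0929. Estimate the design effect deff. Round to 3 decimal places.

deff = 1 + (52 − 1)·0.0929 = 1 + 4.7379 = 5.7379.

5.738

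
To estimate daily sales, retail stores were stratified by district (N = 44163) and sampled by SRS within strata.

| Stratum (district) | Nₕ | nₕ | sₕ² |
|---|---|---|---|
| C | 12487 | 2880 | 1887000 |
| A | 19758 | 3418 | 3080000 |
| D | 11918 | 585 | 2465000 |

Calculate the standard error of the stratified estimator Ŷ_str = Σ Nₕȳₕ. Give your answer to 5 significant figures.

Var(Ŷ_str) = Σₕ Nₕ²(1 − fₕ)sₕ²/nₕ.
C: 12487²·(1 − 2880/12487)·1887000/2880 = 7.8600501 × 10^10.
A: 19758²·(1 − 3418/19758)·3080000/3418 = 2.9092008 × 10^11.
D: 11918²·(1 − 585/11918)·2465000/585 = 5.6912718 × 10^11.
Sum = 9.3864776 × 10^11.
SE = √(9.3864776 × 10^11) = 968840.

968840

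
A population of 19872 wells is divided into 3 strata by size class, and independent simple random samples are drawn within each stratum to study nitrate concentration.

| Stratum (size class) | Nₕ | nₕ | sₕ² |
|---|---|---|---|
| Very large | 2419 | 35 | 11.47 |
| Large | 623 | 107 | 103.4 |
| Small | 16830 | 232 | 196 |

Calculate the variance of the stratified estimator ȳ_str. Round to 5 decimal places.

Var(ȳ_str) = Σₕ Wₕ²(1 − fₕ)sₕ²/nₕ with Wₕ = Nₕ/N, N = 19872.
Very large: Wₕ = 0.12172907; term = 0.12172907²·(1 − 0.01446879)·11.47/35 = 0.0047857977.
Large: Wₕ = 0.03135064; term = 0.03135064²·(1 − 0.17174960)·103.4/107 = 7.8666776 × 10^-4.
Small: Wₕ = 0.84692029; term = 0.84692029²·(1 − 0.01378491)·196/232 = 0.59761956.
Sum = 0.60319203.

0.60319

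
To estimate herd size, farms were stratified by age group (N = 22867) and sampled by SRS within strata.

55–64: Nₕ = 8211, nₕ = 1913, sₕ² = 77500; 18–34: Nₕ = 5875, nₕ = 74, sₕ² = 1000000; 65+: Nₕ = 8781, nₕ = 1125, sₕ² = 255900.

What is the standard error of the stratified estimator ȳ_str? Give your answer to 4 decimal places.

Var(ȳ_str) = Σₕ Wₕ²(1 − fₕ)sₕ²/nₕ with Wₕ = Nₕ/N, N = 22867.
55–64: Wₕ = 0.35907640; term = 0.35907640²·(1 − 0.23298015)·77500/1913 = 4.0065176.
18–34: Wₕ = 0.25692045; term = 0.25692045²·(1 − 0.01259574)·1000000/74 = 880.76619.
65+: Wₕ = 0.38400315; term = 0.38400315²·(1 − 0.12811753)·255900/1125 = 29.244573.
Sum = 914.01728.
SE = √(914.01728) = 30.2327.

30.2327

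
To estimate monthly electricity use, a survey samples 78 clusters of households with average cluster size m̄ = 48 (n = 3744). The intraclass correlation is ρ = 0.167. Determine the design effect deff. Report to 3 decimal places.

deff = 1 + (48 − 1)·0.167 = 1 + 7.849 = 8.849.

8.849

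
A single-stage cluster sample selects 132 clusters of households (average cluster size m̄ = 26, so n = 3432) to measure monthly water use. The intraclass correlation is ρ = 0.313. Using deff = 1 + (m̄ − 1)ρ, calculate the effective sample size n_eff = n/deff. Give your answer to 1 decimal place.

deff = 1 + (26 − 1)·0.313 = 1 + 7.825 = 8.825.
n_eff = 3432 / 8.825 = 388.9.

388.9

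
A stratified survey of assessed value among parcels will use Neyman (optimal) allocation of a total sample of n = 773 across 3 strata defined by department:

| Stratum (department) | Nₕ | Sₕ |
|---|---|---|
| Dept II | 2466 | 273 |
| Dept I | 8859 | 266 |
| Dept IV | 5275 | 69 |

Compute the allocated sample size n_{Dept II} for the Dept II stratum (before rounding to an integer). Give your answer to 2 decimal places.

153.34

Neyman allocation: nₕ = n·NₕSₕ / Σⱼ NⱼSⱼ.
Σ NⱼSⱼ = 2466·273 + 8859·266 + 5275·69 = 3.393687 × 10^6.
n_{Dept II} = 773·2466·273 / (3.393687 × 10^6) = 153.34.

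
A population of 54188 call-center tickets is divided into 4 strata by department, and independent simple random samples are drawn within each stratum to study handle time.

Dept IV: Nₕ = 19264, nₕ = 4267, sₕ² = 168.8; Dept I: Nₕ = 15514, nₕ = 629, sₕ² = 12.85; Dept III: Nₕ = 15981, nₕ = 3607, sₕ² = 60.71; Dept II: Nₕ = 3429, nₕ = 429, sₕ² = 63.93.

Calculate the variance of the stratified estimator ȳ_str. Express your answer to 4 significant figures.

Var(ȳ_str) = Σₕ Wₕ²(1 − fₕ)sₕ²/nₕ with Wₕ = Nₕ/N, N = 54188.
Dept IV: Wₕ = 0.35550306; term = 0.35550306²·(1 − 0.22150125)·168.8/4267 = 0.0038921934.
Dept I: Wₕ = 0.28629955; term = 0.28629955²·(1 − 0.04054402)·12.85/629 = 0.0016066411.
Dept III: Wₕ = 0.29491769; term = 0.29491769²·(1 − 0.22570553)·60.71/3607 = 0.001133501.
Dept II: Wₕ = 0.06327969; term = 0.06327969²·(1 − 0.12510936)·63.93/429 = 5.2207141 × 10^-4.
Sum = 0.0071544069.

0.007154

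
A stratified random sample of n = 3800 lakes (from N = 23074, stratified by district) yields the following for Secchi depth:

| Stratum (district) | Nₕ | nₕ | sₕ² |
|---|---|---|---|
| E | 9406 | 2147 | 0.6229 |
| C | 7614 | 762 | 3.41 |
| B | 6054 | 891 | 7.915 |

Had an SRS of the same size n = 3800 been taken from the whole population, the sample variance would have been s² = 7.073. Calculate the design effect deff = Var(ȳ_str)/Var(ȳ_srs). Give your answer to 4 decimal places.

Var(ȳ_str) = Σ Wₕ²(1−fₕ)sₕ²/nₕ with Wₕ = Nₕ/23074:
  E: (9406/23074)²·(1−2147/9406)·0.6229/2147 = 3.7206797 × 10^-5
  C: (7614/23074)²·(1−762/7614)·3.41/762 = 4.385144 × 10^-4
  B: (6054/23074)²·(1−891/6054)·7.915/891 = 5.2152122 × 10^-4
  → Var(ȳ_str) = 9.9724242 × 10^-4.
Var(ȳ_srs) = (1 − 3800/23074)·7.073/3800 = 0.0015547803.
deff = (9.9724242 × 10^-4) / 0.0015547803 = 0.6414.

0.6414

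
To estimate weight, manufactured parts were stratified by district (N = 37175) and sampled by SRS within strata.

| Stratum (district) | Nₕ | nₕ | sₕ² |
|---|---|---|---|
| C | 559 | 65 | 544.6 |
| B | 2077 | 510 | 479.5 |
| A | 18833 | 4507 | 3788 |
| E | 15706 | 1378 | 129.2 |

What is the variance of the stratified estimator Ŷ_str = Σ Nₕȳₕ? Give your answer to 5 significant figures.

2.5323 × 10^8

Var(Ŷ_str) = Σₕ Nₕ²(1 − fₕ)sₕ²/nₕ.
C: 559²·(1 − 65/559)·544.6/65 = 2.3136786 × 10^6.
B: 2077²·(1 − 510/2077)·479.5/510 = 3.0600176 × 10^6.
A: 18833²·(1 − 4507/18833)·3788/4507 = 2.2676022 × 10^8.
E: 15706²·(1 − 1378/15706)·129.2/1378 = 2.1099126 × 10^7.
Sum = 2.5323304 × 10^8.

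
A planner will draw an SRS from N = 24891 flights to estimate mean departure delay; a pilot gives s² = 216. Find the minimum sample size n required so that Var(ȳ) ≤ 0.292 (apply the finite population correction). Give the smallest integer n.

Without fpc, n₀ = s²/D = 216/0.292 = 739.7260.
With fpc, (1 − n/N)·s²/n ≤ D requires n ≥ n₀/(1 + n₀/N) = 739.7260/(1 + 739.7260/24891) = 718.3768.
Rounding up, n = 719.

719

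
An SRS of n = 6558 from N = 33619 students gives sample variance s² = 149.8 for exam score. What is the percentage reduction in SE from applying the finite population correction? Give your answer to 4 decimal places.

10.2820

f = n/N = 6558/33619 = 0.19506826.
SE_no-fpc = √(s²/n) = 0.15113679; SE_fpc = √((1−f)s²/n) = 0.13559689.
Ratio = √(1−f) = 0.89717988. Reduction = 100·(1 − 0.89717988) = 10.2820%.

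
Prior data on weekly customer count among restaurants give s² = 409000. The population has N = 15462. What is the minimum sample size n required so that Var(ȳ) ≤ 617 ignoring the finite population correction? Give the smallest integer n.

Without fpc, n₀ = s²/D = 409000/617 = 662.8849.
Rounding up, n = 663.

663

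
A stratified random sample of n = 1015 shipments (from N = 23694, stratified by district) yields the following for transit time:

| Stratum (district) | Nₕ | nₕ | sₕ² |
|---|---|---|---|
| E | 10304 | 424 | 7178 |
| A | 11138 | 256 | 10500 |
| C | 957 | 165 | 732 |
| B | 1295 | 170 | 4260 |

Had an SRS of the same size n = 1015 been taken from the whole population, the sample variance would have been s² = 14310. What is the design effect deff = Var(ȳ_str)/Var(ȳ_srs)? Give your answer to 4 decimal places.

0.8889

Var(ȳ_str) = Σ Wₕ²(1−fₕ)sₕ²/nₕ with Wₕ = Nₕ/23694:
  E: (10304/23694)²·(1−424/10304)·7178/424 = 3.0698957
  A: (11138/23694)²·(1−256/11138)·10500/256 = 8.8549987
  C: (957/23694)²·(1−165/957)·732/165 = 0.0059894575
  B: (1295/23694)²·(1−170/1295)·4260/170 = 0.065028869
  → Var(ȳ_str) = 11.995913.
Var(ȳ_srs) = (1 − 1015/23694)·14310/1015 = 13.494572.
deff = 11.995913 / 13.494572 = 0.8889.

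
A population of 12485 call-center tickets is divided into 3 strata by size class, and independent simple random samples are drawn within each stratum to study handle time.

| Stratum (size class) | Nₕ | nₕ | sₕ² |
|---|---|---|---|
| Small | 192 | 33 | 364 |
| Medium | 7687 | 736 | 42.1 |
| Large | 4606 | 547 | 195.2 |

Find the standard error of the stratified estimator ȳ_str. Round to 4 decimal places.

0.2541

Var(ȳ_str) = Σₕ Wₕ²(1 − fₕ)sₕ²/nₕ with Wₕ = Nₕ/N, N = 12485.
Small: Wₕ = 0.01537845; term = 0.01537845²·(1 − 0.17187500)·364/33 = 0.0021602733.
Medium: Wₕ = 0.61569884; term = 0.61569884²·(1 − 0.09574606)·42.1/736 = 0.019607912.
Large: Wₕ = 0.36892271; term = 0.36892271²·(1 − 0.11875814)·195.2/547 = 0.04280144.
Sum = 0.064569625.
SE = √(0.064569625) = 0.2541.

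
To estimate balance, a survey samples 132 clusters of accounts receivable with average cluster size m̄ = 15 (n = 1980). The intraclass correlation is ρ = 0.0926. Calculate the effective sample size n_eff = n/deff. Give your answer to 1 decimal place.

862.2

deff = 1 + (15 − 1)·0.0926 = 1 + 1.2964 = 2.2964.
n_eff = 1980 / 2.2964 = 862.2.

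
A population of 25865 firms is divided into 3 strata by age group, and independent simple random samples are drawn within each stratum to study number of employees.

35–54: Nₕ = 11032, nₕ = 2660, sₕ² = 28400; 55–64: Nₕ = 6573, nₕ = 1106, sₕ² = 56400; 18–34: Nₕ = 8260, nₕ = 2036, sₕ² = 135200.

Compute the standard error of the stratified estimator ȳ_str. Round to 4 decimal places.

3.0522

Var(ȳ_str) = Σₕ Wₕ²(1 − fₕ)sₕ²/nₕ with Wₕ = Nₕ/N, N = 25865.
35–54: Wₕ = 0.42652233; term = 0.42652233²·(1 − 0.24111675)·28400/2660 = 1.4739923.
55–64: Wₕ = 0.25412720; term = 0.25412720²·(1 − 0.16826411)·56400/1106 = 2.7391242.
18–34: Wₕ = 0.31935047; term = 0.31935047²·(1 − 0.24648910)·135200/2036 = 5.1029767.
Sum = 9.3160932.
SE = √(9.3160932) = 3.0522.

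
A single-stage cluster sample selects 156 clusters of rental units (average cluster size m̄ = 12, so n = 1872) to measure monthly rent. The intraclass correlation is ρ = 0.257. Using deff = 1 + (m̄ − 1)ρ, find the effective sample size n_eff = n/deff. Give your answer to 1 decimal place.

deff = 1 + (12 − 1)·0.257 = 1 + 2.827 = 3.827.
n_eff = 1872 / 3.827 = 489.2.

489.2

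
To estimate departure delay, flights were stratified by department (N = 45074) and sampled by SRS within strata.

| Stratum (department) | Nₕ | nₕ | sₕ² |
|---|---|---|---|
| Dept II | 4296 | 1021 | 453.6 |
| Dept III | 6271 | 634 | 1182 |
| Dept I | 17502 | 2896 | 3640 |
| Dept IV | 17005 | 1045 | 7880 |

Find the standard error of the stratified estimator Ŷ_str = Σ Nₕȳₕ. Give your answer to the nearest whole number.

49396

Var(Ŷ_str) = Σₕ Nₕ²(1 − fₕ)sₕ²/nₕ.
Dept II: 4296²·(1 − 1021/4296)·453.6/1021 = 6.2506169 × 10^6.
Dept III: 6271²·(1 − 634/6271)·1182/634 = 6.5904194 × 10^7.
Dept I: 17502²·(1 − 2896/17502)·3640/2896 = 3.2130819 × 10^8.
Dept IV: 17005²·(1 − 1045/17005)·7880/1045 = 2.0465363 × 10^9.
Sum = 2.4399993 × 10^9.
SE = √(2.4399993 × 10^9) = 49396.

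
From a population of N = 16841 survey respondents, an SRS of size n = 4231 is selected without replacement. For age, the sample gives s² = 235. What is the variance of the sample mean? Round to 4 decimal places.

0.0416

Under SRS without replacement, Var(ȳ) = (1 − f)·s²/n with f = n/N = 4231/16841 = 0.25123211.
Var(ȳ) = (1 − 0.25123211)·235/4231 = 0.74876789·0.055542425 = 0.041588384.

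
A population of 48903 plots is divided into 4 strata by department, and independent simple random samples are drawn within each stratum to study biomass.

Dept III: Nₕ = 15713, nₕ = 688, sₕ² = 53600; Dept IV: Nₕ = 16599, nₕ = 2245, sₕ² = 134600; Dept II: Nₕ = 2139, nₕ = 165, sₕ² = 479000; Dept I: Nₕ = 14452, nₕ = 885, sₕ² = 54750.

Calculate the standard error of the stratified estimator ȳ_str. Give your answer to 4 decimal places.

Var(ȳ_str) = Σₕ Wₕ²(1 − fₕ)sₕ²/nₕ with Wₕ = Nₕ/N, N = 48903.
Dept III: Wₕ = 0.32130953; term = 0.32130953²·(1 − 0.04378540)·53600/688 = 7.6909314.
Dept IV: Wₕ = 0.33942703; term = 0.33942703²·(1 − 0.13524911)·134600/2245 = 5.9732759.
Dept II: Wₕ = 0.04373965; term = 0.04373965²·(1 − 0.07713885)·479000/165 = 5.1255267.
Dept I: Wₕ = 0.29552379; term = 0.29552379²·(1 − 0.06123720)·54750/885 = 5.0720278.
Sum = 23.861762.
SE = √(23.861762) = 4.8849.

4.8849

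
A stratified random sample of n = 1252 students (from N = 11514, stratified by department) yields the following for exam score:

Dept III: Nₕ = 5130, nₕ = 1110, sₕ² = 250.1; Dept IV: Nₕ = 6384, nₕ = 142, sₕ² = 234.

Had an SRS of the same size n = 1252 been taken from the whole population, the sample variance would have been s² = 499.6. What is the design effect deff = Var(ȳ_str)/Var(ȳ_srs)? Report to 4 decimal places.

Var(ȳ_str) = Σ Wₕ²(1−fₕ)sₕ²/nₕ with Wₕ = Nₕ/11514:
  Dept III: (5130/11514)²·(1−1110/5130)·250.1/1110 = 0.035049488
  Dept IV: (6384/11514)²·(1−142/6384)·234/142 = 0.49532666
  → Var(ȳ_str) = 0.53037615.
Var(ȳ_srs) = (1 − 1252/11514)·499.6/1252 = 0.35565088.
deff = 0.53037615 / 0.35565088 = 1.4913.

1.4913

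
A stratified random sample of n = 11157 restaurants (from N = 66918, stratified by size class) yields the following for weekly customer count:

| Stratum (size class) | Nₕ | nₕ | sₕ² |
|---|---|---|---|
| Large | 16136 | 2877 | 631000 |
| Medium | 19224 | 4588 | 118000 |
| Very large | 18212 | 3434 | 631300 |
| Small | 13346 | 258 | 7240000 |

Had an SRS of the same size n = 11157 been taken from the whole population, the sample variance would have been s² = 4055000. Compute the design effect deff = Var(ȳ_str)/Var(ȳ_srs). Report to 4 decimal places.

Var(ȳ_str) = Σ Wₕ²(1−fₕ)sₕ²/nₕ with Wₕ = Nₕ/66918:
  Large: (16136/66918)²·(1−2877/16136)·631000/2877 = 10.478769
  Medium: (19224/66918)²·(1−4588/19224)·118000/4588 = 1.6159907
  Very large: (18212/66918)²·(1−3434/18212)·631300/3434 = 11.048998
  Small: (13346/66918)²·(1−258/13346)·7240000/258 = 1094.6048
  → Var(ȳ_str) = 1117.7486.
Var(ȳ_srs) = (1 − 11157/66918)·4055000/11157 = 302.8524.
deff = 1117.7486 / 302.8524 = 3.6907.

3.6907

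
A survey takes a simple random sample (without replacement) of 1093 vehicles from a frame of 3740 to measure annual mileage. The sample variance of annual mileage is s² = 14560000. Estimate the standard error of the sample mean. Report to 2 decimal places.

97.10

Under SRS without replacement, Var(ȳ) = (1 − f)·s²/n with f = n/N = 1093/3740 = 0.29224599.
Var(ȳ) = (1 − 0.29224599)·14560000/1093 = 0.70775401·13321.134 = 9428.0864.
SE(ȳ) = √(9428.0864) = 97.10.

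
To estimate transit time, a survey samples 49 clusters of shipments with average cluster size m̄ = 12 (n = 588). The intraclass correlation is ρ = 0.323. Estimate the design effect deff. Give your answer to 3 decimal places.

4.553

deff = 1 + (12 − 1)·0.323 = 1 + 3.553 = 4.553.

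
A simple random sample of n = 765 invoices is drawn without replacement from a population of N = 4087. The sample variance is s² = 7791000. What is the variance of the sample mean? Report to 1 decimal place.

8278.0

Under SRS without replacement, Var(ȳ) = (1 − f)·s²/n with f = n/N = 765/4087 = 0.18717886.
Var(ȳ) = (1 − 0.18717886)·7791000/765 = 0.81282114·10184.314 = 8278.0255.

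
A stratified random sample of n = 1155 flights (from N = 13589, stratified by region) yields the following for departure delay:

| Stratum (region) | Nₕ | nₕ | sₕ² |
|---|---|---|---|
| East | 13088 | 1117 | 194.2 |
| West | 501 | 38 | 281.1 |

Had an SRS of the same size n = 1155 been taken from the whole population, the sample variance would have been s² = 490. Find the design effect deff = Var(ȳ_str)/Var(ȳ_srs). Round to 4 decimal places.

Var(ȳ_str) = Σ Wₕ²(1−fₕ)sₕ²/nₕ with Wₕ = Nₕ/13589:
  East: (13088/13589)²·(1−1117/13088)·194.2/1117 = 0.14751112
  West: (501/13589)²·(1−38/501)·281.1/38 = 0.0092922518
  → Var(ȳ_str) = 0.15680337.
Var(ȳ_srs) = (1 − 1155/13589)·490/1155 = 0.38818385.
deff = 0.15680337 / 0.38818385 = 0.4039.

0.4039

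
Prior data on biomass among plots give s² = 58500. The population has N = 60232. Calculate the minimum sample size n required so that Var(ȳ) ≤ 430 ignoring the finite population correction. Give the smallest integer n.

137

Without fpc, n₀ = s²/D = 58500/430 = 136.0465.
Rounding up, n = 137.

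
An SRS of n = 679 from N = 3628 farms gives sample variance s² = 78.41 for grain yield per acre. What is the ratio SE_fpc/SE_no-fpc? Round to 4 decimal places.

0.9016

f = n/N = 679/3628 = 0.18715546.
SE_no-fpc = √(s²/n) = 0.33982149; SE_fpc = √((1−f)s²/n) = 0.30637589.
Ratio = √(1−f) = 0.90157892.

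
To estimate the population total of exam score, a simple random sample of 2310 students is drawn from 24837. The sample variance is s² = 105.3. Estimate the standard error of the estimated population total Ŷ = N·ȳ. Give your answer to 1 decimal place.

Var(Ŷ) = N²·Var(ȳ) = N²·(1 − n/N)·s²/n.
f = 2310/24837 = 0.09300640; Var(ȳ) = 0.90699360·105.3/2310 = 0.041344773.
Var(Ŷ) = 24837² · 0.041344773 = 2.5504622 × 10^7.
SE(Ŷ) = √(2.5504622 × 10^7) = 5050.2.

5050.2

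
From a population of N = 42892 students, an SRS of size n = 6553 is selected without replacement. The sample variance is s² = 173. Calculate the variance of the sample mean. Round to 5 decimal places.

Under SRS without replacement, Var(ȳ) = (1 − f)·s²/n with f = n/N = 6553/42892 = 0.15277907.
Var(ȳ) = (1 − 0.15277907)·173/6553 = 0.84722093·0.026400122 = 0.022366736.

0.02237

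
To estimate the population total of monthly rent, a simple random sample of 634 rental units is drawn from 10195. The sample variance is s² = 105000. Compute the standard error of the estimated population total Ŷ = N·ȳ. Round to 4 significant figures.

Var(Ŷ) = N²·Var(ȳ) = N²·(1 − n/N)·s²/n.
f = 634/10195 = 0.06218735; Var(ȳ) = 0.93781265·105000/634 = 155.31598.
Var(Ŷ) = 10195² · 155.31598 = 1.6143236 × 10^10.
SE(Ŷ) = √(1.6143236 × 10^10) = 127100.

127100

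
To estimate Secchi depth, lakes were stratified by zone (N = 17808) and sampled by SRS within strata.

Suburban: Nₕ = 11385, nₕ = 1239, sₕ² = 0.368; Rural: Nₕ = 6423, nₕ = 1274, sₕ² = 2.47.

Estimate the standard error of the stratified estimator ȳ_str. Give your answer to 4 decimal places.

Var(ȳ_str) = Σₕ Wₕ²(1 − fₕ)sₕ²/nₕ with Wₕ = Nₕ/N, N = 17808.
Suburban: Wₕ = 0.63931941; term = 0.63931941²·(1 − 0.10882740)·0.368/1239 = 1.0818676 × 10^-4.
Rural: Wₕ = 0.36068059; term = 0.36068059²·(1 − 0.19834968)·2.47/1274 = 2.0218924 × 10^-4.
Sum = 3.10376 × 10^-4.
SE = √(3.10376 × 10^-4) = 0.0176.

0.0176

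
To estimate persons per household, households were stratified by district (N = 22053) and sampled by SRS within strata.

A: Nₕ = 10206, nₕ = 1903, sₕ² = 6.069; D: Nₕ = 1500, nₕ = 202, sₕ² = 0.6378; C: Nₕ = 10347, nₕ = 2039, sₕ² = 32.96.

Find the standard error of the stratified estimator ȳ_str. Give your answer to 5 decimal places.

Var(ȳ_str) = Σₕ Wₕ²(1 − fₕ)sₕ²/nₕ with Wₕ = Nₕ/N, N = 22053.
A: Wₕ = 0.46279418; term = 0.46279418²·(1 − 0.18645895)·6.069/1903 = 5.556913 × 10^-4.
D: Wₕ = 0.06801796; term = 0.06801796²·(1 − 0.13466667)·0.6378/202 = 1.2640485 × 10^-5.
C: Wₕ = 0.46918787; term = 0.46918787²·(1 − 0.19706195)·32.96/2039 = 0.0028572324.
Sum = 0.0034255642.
SE = √(0.0034255642) = 0.05853.

0.05853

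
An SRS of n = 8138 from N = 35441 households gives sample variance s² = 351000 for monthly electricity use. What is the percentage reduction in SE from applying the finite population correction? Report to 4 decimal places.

12.2288

f = n/N = 8138/35441 = 0.22962106.
SE_no-fpc = √(s²/n) = 6.5674189; SE_fpc = √((1−f)s²/n) = 5.7643045.
Ratio = √(1−f) = 0.87771233. Reduction = 100·(1 − 0.87771233) = 12.2288%.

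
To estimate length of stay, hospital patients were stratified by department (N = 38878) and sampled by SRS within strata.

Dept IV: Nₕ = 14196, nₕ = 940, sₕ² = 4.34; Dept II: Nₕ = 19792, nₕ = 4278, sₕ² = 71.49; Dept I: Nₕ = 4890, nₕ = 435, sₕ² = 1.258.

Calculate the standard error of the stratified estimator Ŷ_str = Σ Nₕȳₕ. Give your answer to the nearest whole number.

2462

Var(Ŷ_str) = Σₕ Nₕ²(1 − fₕ)sₕ²/nₕ.
Dept IV: 14196²·(1 − 940/14196)·4.34/940 = 868841.11.
Dept II: 19792²·(1 − 4278/19792)·71.49/4278 = 5.1311887 × 10^6.
Dept I: 4890²·(1 − 435/4890)·1.258/435 = 63001.074.
Sum = 6.0630309 × 10^6.
SE = √(6.0630309 × 10^6) = 2462.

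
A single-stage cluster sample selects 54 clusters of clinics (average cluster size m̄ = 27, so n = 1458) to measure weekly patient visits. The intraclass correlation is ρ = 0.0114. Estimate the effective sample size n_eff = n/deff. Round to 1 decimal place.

deff = 1 + (27 − 1)·0.0114 = 1 + 0.2964 = 1.2964.
n_eff = 1458 / 1.2964 = 1124.7.

1124.7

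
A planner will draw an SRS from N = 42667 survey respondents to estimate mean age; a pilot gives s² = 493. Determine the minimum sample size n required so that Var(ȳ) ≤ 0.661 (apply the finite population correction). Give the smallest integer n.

734

Without fpc, n₀ = s²/D = 493/0.661 = 745.8396.
With fpc, (1 − n/N)·s²/n ≤ D requires n ≥ n₀/(1 + n₀/N) = 745.8396/(1 + 745.8396/42667) = 733.0260.
Rounding up, n = 734.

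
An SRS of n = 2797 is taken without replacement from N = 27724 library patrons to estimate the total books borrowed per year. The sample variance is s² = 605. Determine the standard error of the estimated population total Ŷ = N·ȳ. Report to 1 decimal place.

Var(Ŷ) = N²·Var(ȳ) = N²·(1 − n/N)·s²/n.
f = 2797/27724 = 0.10088732; Var(ȳ) = 0.89911268·605/2797 = 0.19448093.
Var(Ŷ) = 27724² · 0.19448093 = 1.4948197 × 10^8.
SE(Ŷ) = √(1.4948197 × 10^8) = 12226.3.

12226.3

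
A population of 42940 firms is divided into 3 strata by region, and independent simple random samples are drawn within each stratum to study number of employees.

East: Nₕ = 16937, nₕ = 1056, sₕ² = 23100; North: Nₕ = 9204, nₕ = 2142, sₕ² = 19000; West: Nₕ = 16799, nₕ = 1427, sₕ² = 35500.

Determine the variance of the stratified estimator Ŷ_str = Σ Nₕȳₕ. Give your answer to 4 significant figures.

Var(Ŷ_str) = Σₕ Nₕ²(1 − fₕ)sₕ²/nₕ.
East: 16937²·(1 − 1056/16937)·23100/1056 = 5.8838609 × 10^9.
North: 9204²·(1 − 2142/9204)·19000/2142 = 5.7655197 × 10^8.
West: 16799²·(1 − 1427/16799)·35500/1427 = 6.4241872 × 10^9.
Sum = 1.28846 × 10^10.

1.288 × 10^10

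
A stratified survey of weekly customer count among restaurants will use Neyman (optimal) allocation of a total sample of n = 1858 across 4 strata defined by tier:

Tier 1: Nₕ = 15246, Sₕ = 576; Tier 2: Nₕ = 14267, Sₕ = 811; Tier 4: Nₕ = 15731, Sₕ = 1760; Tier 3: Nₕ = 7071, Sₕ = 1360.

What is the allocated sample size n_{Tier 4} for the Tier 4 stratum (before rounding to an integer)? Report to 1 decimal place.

892.2

Neyman allocation: nₕ = n·NₕSₕ / Σⱼ NⱼSⱼ.
Σ NⱼSⱼ = 15246·576 + 14267·811 + 15731·1760 + 7071·1360 = 5.7655353 × 10^7.
n_{Tier 4} = 1858·15731·1760 / (5.7655353 × 10^7) = 892.2.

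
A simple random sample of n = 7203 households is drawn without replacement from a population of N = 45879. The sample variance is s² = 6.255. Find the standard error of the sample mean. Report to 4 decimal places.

0.0271

Under SRS without replacement, Var(ȳ) = (1 − f)·s²/n with f = n/N = 7203/45879 = 0.15699993.
Var(ȳ) = (1 − 0.15699993)·6.255/7203 = 0.84300007·8.6838817 × 10^-4 = 7.3205129 × 10^-4.
SE(ȳ) = √(7.3205129 × 10^-4) = 0.0271.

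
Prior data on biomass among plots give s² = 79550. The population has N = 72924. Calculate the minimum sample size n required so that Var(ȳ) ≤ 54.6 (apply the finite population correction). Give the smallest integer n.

Without fpc, n₀ = s²/D = 79550/54.6 = 1456.9597.
With fpc, (1 − n/N)·s²/n ≤ D requires n ≥ n₀/(1 + n₀/N) = 1456.9597/(1 + 1456.9597/72924) = 1428.4211.
Rounding up, n = 1429.

1429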